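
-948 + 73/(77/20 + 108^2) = -221220976/233357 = -947.99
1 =1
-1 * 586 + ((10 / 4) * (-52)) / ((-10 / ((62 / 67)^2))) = -574.87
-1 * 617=-617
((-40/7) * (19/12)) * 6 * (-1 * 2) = 760/7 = 108.57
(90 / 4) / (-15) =-3 / 2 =-1.50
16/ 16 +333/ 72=45/ 8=5.62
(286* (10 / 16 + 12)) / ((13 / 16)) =4444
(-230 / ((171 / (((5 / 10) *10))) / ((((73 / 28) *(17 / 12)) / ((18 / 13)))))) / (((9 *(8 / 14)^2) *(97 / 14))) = -454547275 / 515922048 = -0.88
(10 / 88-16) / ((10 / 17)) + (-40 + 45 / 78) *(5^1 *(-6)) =6610521 / 5720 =1155.69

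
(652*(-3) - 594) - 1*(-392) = -2158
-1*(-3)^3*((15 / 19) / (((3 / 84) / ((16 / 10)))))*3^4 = 1469664 / 19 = 77350.74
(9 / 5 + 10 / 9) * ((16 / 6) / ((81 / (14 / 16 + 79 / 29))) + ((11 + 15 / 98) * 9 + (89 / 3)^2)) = 88714926973 / 31077270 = 2854.66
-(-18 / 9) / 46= 1 / 23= 0.04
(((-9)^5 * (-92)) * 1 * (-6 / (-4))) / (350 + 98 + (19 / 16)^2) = 2086083072 / 115049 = 18132.13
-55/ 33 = -5/ 3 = -1.67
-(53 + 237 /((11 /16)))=-4375 /11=-397.73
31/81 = 0.38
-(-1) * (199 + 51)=250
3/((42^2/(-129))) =-0.22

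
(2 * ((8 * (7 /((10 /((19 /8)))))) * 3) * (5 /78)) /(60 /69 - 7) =-3059 /3666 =-0.83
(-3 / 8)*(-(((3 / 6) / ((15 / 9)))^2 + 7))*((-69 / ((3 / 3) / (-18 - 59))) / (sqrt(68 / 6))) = 11300751*sqrt(102) / 27200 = 4196.03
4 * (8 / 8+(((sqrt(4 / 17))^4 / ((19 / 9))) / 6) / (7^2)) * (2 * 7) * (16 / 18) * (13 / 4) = 55969264 / 345933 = 161.79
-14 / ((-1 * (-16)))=-0.88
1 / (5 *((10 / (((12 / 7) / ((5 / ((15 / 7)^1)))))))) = 18 / 1225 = 0.01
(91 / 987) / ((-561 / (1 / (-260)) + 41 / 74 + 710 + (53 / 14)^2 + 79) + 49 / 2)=94276 / 149993568393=0.00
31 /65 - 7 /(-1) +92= 6466 /65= 99.48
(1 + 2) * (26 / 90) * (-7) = -91 / 15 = -6.07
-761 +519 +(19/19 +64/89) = -21385/89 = -240.28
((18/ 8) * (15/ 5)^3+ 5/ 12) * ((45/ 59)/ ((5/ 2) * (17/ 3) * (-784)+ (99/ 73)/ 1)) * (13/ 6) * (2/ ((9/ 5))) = -8707075/ 860950302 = -0.01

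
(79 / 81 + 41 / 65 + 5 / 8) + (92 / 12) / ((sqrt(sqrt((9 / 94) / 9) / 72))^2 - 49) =889023215657 / 428524373160 - 24* sqrt(94) / 50869465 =2.07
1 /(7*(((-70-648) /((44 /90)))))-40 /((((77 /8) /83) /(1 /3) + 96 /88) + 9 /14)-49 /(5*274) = -21162302471419 /1099265133330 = -19.25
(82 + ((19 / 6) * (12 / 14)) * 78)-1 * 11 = 1979 / 7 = 282.71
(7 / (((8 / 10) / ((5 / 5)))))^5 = 52521875 / 1024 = 51290.89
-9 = -9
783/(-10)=-783/10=-78.30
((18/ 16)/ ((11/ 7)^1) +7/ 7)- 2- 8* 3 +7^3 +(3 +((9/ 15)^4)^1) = 17701503/ 55000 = 321.85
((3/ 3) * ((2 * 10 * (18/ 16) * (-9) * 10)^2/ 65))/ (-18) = -3504.81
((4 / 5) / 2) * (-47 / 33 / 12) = -47 / 990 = -0.05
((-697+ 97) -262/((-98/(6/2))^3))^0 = 1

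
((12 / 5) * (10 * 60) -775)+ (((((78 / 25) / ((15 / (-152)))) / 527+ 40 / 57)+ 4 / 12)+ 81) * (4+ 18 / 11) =1501641847 / 1332375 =1127.04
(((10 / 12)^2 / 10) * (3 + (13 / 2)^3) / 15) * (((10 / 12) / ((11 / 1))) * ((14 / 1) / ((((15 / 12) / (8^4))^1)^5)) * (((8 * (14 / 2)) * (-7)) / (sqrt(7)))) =-16060325686381894342541312 * sqrt(7) / 556875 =-76303708625578842151.60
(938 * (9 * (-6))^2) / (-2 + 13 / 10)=-3907440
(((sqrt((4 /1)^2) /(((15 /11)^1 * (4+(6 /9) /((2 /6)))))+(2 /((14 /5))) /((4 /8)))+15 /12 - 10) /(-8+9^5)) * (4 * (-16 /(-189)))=-137744 /3515005935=-0.00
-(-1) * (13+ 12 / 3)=17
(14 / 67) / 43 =14 / 2881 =0.00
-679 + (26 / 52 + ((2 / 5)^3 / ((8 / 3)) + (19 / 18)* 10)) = -667.92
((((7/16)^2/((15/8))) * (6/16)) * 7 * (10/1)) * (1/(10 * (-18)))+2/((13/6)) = 272021/299520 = 0.91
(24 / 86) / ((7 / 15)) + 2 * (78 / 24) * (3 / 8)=14619 / 4816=3.04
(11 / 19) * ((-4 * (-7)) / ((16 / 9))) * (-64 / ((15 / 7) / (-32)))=827904 / 95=8714.78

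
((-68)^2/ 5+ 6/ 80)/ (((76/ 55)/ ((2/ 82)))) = 406945/ 24928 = 16.32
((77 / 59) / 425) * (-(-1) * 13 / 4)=1001 / 100300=0.01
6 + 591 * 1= 597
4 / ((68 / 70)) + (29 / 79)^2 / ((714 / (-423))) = 4.04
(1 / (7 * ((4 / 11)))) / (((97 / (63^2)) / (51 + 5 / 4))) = 1303533 / 1552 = 839.91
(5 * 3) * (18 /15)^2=108 /5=21.60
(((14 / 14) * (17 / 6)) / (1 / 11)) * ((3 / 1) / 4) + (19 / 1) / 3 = 713 / 24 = 29.71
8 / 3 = 2.67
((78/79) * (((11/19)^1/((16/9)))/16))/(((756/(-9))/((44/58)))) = -14157/78003968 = -0.00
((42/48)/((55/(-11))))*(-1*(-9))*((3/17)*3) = -567/680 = -0.83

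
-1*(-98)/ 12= 49/ 6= 8.17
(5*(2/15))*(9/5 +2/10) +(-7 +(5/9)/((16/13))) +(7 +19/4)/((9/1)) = -563/144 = -3.91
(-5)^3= -125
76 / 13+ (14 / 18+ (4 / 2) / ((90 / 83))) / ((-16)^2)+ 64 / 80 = 498431 / 74880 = 6.66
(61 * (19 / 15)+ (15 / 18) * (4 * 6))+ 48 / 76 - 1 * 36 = 17641 / 285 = 61.90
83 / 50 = 1.66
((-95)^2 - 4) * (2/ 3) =6014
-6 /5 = -1.20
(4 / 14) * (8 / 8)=2 / 7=0.29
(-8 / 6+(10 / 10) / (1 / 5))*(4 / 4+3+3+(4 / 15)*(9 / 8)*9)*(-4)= -2134 / 15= -142.27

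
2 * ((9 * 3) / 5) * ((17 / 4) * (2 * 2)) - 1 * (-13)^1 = 983 / 5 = 196.60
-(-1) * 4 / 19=4 / 19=0.21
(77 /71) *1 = 77 /71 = 1.08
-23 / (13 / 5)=-8.85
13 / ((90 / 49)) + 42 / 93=21007 / 2790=7.53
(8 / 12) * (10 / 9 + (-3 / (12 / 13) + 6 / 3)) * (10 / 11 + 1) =-0.18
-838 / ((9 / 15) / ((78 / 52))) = -2095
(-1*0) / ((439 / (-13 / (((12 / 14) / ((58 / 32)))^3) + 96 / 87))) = 0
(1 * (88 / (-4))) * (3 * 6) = -396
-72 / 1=-72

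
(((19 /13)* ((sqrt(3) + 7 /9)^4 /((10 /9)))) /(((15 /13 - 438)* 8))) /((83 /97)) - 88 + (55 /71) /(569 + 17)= -12582112700351857 /142966226403180 - 941773* sqrt(3) /190899585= -88.02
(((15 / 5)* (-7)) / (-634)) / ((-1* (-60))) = 7 / 12680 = 0.00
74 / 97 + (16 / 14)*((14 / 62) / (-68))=0.76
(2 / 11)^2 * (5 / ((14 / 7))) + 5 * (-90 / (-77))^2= 40990 / 5929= 6.91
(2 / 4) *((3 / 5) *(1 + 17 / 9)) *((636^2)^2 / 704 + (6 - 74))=33234696248 / 165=201422401.50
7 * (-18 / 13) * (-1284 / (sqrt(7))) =23112 * sqrt(7) / 13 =4703.74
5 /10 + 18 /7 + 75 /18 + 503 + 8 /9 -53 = 28862 /63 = 458.13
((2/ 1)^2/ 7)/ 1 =4/ 7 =0.57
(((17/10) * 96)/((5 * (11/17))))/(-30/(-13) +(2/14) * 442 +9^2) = 1262352/3664925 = 0.34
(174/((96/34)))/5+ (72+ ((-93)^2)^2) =74805285.32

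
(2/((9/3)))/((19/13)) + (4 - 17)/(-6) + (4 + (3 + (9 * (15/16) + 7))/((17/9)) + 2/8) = 16.63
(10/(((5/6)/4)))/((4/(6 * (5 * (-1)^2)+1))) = 372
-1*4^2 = -16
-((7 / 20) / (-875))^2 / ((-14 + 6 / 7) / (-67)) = -469 / 575000000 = -0.00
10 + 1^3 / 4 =10.25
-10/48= -5/24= -0.21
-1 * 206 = -206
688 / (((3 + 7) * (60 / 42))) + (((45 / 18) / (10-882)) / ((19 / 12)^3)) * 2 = 900120724 / 18690775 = 48.16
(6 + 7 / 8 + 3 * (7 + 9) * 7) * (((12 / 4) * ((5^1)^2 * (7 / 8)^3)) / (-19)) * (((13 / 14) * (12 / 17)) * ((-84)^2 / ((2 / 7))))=-1213624646325 / 82688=-14677155.65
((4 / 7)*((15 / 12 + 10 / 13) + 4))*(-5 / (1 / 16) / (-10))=2504 / 91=27.52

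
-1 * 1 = -1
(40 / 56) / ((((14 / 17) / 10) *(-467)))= -425 / 22883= -0.02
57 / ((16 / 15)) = 855 / 16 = 53.44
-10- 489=-499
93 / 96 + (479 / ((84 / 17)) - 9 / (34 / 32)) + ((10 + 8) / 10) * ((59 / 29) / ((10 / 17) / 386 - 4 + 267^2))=5775169911484469 / 64571271727200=89.44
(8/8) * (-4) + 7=3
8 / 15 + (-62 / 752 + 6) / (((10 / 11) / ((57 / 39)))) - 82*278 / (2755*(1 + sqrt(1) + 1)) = 588925237 / 80798640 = 7.29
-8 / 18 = -4 / 9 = -0.44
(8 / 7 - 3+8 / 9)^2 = 3721 / 3969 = 0.94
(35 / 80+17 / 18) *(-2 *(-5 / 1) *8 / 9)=12.28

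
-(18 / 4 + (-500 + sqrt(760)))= 991 / 2- 2 * sqrt(190)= 467.93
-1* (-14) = 14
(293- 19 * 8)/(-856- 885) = -141/1741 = -0.08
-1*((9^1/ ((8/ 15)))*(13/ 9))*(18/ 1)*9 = -15795/ 4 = -3948.75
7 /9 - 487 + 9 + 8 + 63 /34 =-467.37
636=636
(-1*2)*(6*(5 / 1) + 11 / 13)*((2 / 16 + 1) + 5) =-19649 / 52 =-377.87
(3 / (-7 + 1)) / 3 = -1 / 6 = -0.17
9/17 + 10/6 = 112/51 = 2.20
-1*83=-83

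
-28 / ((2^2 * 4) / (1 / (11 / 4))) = -0.64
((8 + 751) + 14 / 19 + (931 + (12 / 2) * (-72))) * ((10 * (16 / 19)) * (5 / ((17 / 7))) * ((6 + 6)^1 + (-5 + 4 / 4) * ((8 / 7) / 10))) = 1545930240 / 6137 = 251903.25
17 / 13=1.31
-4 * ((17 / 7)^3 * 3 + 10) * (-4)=290704 / 343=847.53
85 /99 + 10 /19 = 2605 /1881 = 1.38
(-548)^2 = 300304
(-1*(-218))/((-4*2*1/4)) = -109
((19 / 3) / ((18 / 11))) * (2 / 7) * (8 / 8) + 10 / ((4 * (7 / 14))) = 1154 / 189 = 6.11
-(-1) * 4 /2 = 2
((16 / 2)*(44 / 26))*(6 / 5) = 1056 / 65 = 16.25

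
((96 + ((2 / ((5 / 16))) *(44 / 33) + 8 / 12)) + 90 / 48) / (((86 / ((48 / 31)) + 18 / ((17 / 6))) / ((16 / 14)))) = 1747464 / 883855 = 1.98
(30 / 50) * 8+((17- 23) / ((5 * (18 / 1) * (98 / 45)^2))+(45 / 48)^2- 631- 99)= -2226084731 / 3073280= -724.34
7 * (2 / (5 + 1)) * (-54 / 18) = -7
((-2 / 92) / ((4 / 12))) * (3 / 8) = -9 / 368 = -0.02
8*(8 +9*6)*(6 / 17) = 2976 / 17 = 175.06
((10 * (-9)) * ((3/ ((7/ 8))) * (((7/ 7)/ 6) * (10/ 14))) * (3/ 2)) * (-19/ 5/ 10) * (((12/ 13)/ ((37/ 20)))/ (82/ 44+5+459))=5417280/ 241558681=0.02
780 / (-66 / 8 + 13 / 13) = -3120 / 29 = -107.59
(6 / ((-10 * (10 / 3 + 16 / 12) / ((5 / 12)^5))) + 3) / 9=1160591 / 3483648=0.33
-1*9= -9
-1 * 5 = -5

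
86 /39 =2.21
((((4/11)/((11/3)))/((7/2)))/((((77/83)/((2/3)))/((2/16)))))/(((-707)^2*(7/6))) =996/228197563517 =0.00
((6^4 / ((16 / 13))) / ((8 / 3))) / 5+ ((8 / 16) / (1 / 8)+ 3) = 3439 / 40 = 85.98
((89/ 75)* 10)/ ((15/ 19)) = 3382/ 225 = 15.03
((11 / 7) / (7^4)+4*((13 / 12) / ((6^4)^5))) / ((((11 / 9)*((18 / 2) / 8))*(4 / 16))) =120653228522296699 / 63369337867830263808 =0.00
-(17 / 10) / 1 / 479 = -17 / 4790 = -0.00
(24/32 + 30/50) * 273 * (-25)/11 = -36855/44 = -837.61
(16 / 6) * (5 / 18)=20 / 27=0.74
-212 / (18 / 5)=-530 / 9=-58.89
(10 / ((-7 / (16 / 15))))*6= -64 / 7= -9.14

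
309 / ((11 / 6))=1854 / 11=168.55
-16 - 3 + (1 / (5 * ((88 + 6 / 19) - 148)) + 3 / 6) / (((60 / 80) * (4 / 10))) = -29503 / 1701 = -17.34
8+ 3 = 11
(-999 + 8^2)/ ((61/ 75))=-70125/ 61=-1149.59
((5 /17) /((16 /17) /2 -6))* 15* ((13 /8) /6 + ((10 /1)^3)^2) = -1200000325 /1504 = -797872.56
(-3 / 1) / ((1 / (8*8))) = -192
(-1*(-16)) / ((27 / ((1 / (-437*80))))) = -1 / 58995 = -0.00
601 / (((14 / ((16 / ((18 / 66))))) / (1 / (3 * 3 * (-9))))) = -52888 / 1701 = -31.09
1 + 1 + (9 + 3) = 14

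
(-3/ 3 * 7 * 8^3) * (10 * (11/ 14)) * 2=-56320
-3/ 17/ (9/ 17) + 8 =23/ 3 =7.67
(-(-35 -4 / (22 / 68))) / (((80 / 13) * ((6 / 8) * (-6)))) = -6773 / 3960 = -1.71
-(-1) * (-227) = -227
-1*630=-630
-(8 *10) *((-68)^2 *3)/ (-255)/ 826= 2176/ 413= 5.27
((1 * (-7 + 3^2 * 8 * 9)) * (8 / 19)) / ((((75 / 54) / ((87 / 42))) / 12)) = 16060896 / 3325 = 4830.34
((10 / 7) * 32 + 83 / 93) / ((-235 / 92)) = -2791372 / 152985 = -18.25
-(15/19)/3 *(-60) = 300/19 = 15.79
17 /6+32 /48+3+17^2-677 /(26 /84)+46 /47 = -2310499 /1222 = -1890.75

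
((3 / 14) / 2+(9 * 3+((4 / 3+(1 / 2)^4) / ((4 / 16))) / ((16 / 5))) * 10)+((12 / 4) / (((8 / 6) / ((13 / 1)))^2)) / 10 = 132751 / 420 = 316.07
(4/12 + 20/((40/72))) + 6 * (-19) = -233/3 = -77.67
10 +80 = 90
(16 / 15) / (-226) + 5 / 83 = 7811 / 140685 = 0.06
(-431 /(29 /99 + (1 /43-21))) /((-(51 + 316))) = -1834767 /32314717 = -0.06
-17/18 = -0.94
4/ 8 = 1/ 2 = 0.50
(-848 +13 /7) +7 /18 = -106565 /126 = -845.75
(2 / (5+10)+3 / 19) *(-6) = -166 / 95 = -1.75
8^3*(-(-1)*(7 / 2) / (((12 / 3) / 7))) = 3136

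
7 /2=3.50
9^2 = 81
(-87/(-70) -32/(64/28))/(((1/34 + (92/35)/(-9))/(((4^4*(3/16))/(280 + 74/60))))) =8.29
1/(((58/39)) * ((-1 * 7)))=-39/406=-0.10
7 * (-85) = -595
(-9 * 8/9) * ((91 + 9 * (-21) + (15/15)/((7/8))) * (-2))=-1549.71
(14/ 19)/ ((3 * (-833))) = -0.00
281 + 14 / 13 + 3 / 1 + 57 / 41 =152687 / 533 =286.47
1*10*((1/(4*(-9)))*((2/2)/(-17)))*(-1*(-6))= 5/51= 0.10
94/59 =1.59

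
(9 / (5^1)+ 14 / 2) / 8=11 / 10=1.10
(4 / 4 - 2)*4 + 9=5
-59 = -59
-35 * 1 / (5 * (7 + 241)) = -7 / 248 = -0.03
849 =849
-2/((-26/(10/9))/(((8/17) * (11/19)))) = 880/37791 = 0.02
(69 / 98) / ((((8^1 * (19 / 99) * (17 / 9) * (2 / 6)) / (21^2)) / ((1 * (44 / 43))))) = 18259263 / 55556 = 328.66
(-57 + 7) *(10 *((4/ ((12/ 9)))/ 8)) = -375/ 2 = -187.50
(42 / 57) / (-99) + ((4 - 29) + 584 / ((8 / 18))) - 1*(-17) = 2456572 / 1881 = 1305.99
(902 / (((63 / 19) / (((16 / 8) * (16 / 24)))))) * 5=342760 / 189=1813.54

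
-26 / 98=-13 / 49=-0.27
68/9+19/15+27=1612/45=35.82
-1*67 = -67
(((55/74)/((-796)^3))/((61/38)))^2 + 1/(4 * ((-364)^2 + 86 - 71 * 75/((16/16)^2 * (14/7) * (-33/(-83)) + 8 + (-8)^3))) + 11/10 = 13156059115133046327950070586995973/11960033240717518121415402359214080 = 1.10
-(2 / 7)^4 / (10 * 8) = -1 / 12005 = -0.00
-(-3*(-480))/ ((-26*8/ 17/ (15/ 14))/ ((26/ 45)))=510/ 7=72.86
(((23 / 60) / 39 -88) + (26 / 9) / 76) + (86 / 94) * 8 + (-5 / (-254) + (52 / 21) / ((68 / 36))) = -834801229091 / 10526809020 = -79.30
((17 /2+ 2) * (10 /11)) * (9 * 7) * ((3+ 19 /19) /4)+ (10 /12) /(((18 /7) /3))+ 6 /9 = 603.00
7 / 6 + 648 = 3895 / 6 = 649.17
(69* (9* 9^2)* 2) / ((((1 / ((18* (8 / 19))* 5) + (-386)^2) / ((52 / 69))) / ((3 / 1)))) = 163762560 / 107277139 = 1.53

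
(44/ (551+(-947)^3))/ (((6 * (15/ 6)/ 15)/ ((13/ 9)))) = -1/ 13362759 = -0.00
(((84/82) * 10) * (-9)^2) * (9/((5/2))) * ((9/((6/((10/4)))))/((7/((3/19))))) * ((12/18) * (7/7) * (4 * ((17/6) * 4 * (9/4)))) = 13384440/779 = 17181.57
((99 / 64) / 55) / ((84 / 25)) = 15 / 1792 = 0.01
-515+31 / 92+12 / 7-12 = -338067 / 644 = -524.95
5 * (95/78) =475/78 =6.09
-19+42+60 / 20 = 26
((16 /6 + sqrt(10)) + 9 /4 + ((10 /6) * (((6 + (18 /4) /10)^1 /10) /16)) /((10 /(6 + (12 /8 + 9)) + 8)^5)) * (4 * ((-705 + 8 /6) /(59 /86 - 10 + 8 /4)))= 726184 * sqrt(10) /1887 + 1583144327388338692661 /836709773804421120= 3109.06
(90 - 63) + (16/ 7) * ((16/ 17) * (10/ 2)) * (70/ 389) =28.94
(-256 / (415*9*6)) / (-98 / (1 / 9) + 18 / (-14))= 896 / 69280515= 0.00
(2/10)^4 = 1/625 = 0.00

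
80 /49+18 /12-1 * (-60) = 6187 /98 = 63.13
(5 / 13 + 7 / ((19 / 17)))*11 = 18062 / 247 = 73.13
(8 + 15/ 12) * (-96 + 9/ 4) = -13875/ 16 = -867.19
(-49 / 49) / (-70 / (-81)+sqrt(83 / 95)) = 538650 / 79063 -6561 * sqrt(7885) / 79063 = -0.56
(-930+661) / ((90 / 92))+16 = -11654 / 45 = -258.98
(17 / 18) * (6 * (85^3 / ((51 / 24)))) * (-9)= -14739000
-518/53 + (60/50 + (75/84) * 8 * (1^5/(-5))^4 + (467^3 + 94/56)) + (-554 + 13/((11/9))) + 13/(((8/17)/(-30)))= 101846184.00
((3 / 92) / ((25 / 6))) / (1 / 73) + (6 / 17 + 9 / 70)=1.05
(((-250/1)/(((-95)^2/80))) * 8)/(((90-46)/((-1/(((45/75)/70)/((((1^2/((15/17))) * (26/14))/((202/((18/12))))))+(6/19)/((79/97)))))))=34918000/81129411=0.43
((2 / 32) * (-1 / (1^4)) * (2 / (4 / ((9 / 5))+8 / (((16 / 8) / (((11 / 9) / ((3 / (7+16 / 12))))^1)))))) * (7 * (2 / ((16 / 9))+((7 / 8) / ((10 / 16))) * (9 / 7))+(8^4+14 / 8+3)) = -13352769 / 409600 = -32.60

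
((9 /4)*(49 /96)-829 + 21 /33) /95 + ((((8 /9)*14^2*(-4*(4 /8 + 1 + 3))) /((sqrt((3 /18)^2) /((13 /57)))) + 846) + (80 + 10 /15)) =-1353681677 /401280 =-3373.41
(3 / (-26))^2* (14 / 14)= 9 / 676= 0.01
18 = 18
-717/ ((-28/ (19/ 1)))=486.54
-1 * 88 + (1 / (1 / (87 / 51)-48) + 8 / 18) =-1083761 / 12375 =-87.58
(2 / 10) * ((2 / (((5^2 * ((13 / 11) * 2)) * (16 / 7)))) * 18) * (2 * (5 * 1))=693 / 1300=0.53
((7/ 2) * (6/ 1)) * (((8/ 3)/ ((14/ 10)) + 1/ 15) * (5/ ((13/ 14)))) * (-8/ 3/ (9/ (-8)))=20608/ 39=528.41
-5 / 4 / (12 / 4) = -5 / 12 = -0.42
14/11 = 1.27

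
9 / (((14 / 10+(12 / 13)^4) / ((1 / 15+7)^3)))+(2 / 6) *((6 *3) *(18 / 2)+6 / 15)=1548.02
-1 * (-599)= 599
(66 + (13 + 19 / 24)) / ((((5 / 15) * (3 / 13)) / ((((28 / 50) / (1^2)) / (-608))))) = -34853 / 36480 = -0.96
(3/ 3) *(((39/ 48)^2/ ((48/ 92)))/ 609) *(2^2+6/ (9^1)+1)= 66079/ 5612544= 0.01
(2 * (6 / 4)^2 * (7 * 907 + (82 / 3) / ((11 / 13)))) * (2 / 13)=631749 / 143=4417.83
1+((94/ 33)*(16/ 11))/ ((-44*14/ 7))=3805/ 3993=0.95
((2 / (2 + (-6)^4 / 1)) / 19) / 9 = 1 / 110979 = 0.00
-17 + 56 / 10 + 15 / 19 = -1008 / 95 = -10.61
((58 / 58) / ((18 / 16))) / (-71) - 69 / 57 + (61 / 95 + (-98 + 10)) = -5377306 / 60705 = -88.58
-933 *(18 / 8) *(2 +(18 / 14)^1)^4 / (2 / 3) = -7049474631 / 19208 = -367007.22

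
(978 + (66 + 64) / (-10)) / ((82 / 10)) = 4825 / 41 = 117.68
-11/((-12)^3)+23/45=4471/8640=0.52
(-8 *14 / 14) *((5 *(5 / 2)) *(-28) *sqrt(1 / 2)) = 1400 *sqrt(2) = 1979.90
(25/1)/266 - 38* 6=-60623/266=-227.91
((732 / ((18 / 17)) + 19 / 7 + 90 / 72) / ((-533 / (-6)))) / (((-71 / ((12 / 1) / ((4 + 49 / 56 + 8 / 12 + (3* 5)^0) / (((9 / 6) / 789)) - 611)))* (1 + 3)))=-1051290 / 8995773059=-0.00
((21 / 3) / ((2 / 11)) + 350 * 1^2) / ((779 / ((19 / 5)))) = 777 / 410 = 1.90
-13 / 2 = -6.50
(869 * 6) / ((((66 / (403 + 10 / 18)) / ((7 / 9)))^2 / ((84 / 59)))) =714896032256 / 4258089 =167891.28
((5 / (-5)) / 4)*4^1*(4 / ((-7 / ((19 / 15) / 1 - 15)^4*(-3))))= -7203256384 / 1063125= -6775.55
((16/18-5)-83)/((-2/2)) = 784/9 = 87.11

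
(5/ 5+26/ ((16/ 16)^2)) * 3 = 81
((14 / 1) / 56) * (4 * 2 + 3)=11 / 4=2.75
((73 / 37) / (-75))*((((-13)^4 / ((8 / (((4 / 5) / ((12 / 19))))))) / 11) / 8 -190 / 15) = -29849627 / 29304000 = -1.02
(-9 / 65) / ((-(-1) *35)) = -9 / 2275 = -0.00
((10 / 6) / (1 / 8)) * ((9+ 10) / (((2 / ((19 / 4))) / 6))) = 3610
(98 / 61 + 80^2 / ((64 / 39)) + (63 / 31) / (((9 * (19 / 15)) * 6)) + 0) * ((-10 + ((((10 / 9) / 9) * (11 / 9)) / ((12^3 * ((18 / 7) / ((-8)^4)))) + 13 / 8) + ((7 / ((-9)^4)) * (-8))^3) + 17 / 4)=-280547671441863641771 / 18039841451068176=-15551.56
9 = 9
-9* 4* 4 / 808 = -18 / 101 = -0.18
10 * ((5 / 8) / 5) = 5 / 4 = 1.25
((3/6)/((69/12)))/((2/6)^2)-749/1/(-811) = 31825/18653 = 1.71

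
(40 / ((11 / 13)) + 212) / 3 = 2852 / 33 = 86.42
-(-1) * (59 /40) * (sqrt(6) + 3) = 59 * sqrt(6) /40 + 177 /40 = 8.04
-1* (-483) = 483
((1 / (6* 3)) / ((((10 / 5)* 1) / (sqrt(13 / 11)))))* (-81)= -9* sqrt(143) / 44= -2.45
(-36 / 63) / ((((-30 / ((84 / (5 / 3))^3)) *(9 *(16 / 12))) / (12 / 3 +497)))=63631008 / 625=101809.61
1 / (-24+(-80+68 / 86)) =-43 / 4438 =-0.01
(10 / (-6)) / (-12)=5 / 36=0.14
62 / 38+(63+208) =5180 / 19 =272.63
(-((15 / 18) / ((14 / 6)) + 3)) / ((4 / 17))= -799 / 56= -14.27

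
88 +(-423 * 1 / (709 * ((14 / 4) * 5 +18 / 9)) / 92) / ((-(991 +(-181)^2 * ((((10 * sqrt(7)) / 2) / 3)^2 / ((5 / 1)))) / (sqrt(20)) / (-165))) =88-209385 * sqrt(5) / 244967048014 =88.00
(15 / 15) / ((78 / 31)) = 31 / 78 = 0.40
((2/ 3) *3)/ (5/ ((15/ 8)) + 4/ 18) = 9/ 13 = 0.69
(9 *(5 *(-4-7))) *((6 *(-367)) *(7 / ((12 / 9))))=11444895 / 2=5722447.50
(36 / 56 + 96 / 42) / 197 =41 / 2758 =0.01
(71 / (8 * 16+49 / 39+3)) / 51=923 / 87686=0.01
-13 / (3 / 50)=-650 / 3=-216.67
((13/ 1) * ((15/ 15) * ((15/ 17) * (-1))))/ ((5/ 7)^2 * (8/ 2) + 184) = -9555/ 154972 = -0.06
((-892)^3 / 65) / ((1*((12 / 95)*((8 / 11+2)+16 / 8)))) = -9270878012 / 507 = -18285755.45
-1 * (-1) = 1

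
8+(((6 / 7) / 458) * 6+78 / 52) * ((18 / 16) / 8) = 1685077 / 205184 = 8.21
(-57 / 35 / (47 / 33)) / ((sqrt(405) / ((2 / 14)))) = -209 * sqrt(5) / 57575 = -0.01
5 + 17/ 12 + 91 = 1169/ 12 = 97.42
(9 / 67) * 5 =45 / 67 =0.67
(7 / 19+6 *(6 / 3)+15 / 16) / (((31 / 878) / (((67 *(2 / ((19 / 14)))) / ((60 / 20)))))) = 832829095 / 67146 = 12403.26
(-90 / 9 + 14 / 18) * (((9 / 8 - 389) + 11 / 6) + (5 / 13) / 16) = 19992625 / 5616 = 3559.94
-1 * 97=-97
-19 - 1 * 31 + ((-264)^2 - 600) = 69046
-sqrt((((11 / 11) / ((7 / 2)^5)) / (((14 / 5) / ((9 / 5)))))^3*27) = -5184*sqrt(3) / 40353607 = -0.00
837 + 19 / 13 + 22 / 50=838.90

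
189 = 189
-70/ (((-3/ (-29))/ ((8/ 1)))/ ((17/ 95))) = -55216/ 57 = -968.70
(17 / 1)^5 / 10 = 1419857 / 10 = 141985.70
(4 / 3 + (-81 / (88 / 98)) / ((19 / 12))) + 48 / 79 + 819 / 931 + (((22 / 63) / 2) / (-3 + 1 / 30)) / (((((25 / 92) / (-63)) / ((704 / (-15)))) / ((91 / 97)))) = -654.94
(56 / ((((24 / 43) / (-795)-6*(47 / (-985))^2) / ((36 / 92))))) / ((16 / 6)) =-417905984475 / 730439198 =-572.13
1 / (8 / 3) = 3 / 8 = 0.38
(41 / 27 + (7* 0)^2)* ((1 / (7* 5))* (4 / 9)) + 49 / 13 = 418877 / 110565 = 3.79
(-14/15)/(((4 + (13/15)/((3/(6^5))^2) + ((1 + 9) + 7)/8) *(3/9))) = -112/232906997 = -0.00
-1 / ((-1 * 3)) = 1 / 3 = 0.33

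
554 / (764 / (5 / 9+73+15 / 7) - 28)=-1321013 / 42700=-30.94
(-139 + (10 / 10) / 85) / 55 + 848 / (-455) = -169814 / 38675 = -4.39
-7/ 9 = -0.78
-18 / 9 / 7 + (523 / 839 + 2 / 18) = 23720 / 52857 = 0.45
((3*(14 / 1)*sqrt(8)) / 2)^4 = 12446784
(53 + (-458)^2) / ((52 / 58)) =6084693 / 26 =234026.65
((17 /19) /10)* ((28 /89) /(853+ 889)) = 119 /7364305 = 0.00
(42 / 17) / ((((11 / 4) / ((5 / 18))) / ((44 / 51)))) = 560 / 2601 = 0.22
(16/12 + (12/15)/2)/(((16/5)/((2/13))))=0.08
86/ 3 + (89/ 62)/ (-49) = 261001/ 9114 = 28.64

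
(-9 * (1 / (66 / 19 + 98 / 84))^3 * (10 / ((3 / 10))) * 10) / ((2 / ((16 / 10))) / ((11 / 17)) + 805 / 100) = -27161640000 / 9030189229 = -3.01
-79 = -79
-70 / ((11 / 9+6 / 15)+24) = -3150 / 1153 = -2.73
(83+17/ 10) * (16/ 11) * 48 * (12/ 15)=118272/ 25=4730.88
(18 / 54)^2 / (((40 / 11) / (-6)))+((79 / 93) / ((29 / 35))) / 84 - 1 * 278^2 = -3126531143 / 40455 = -77284.17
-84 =-84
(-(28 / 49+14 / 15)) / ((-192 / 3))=79 / 3360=0.02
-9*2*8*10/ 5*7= -2016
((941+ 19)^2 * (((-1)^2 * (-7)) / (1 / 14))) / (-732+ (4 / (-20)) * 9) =150528000 / 1223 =123080.95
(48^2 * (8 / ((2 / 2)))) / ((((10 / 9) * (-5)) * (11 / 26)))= -2156544 / 275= -7841.98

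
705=705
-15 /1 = -15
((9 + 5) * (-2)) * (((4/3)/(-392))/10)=1/105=0.01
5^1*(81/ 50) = 81/ 10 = 8.10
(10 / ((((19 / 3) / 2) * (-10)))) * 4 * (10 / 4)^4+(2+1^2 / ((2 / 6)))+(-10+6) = -1837 / 38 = -48.34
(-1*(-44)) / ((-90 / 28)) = -616 / 45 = -13.69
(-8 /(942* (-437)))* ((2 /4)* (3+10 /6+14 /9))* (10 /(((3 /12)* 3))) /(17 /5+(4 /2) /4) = 44800 /216735831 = 0.00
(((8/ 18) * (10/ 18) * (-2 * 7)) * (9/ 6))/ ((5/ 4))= -112/ 27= -4.15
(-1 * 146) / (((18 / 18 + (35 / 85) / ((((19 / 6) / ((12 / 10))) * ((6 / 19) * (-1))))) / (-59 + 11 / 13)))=9381960 / 559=16783.47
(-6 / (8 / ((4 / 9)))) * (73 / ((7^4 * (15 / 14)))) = -0.01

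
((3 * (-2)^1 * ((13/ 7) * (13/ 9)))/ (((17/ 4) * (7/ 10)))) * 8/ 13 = -8320/ 2499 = -3.33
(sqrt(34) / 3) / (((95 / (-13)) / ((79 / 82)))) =-1027 * sqrt(34) / 23370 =-0.26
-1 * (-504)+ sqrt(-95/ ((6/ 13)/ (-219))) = sqrt(180310)/ 2+ 504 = 716.31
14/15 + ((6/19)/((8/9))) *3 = 2279/1140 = 2.00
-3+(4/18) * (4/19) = -505/171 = -2.95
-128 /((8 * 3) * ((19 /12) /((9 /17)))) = -1.78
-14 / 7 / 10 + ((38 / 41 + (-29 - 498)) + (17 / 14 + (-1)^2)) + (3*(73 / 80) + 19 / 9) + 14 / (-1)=-110182571 / 206640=-533.21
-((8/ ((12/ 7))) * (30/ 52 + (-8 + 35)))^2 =-2798929/ 169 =-16561.71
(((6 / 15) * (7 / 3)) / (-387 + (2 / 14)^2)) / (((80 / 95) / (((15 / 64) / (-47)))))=343 / 24015872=0.00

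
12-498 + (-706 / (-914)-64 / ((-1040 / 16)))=-14384437 / 29705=-484.24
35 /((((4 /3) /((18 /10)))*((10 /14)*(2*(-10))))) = -1323 /400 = -3.31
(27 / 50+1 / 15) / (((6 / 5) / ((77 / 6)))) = 7007 / 1080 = 6.49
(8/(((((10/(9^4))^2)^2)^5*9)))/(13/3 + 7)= 7282483350946404208076885500996745047522350034970917293604274649554310785067/425000000000000000000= 17135254943403304019004440000000000000000000000000000000.00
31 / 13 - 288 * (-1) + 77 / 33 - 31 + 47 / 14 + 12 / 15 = 265.88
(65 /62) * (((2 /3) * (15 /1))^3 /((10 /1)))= 3250 /31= 104.84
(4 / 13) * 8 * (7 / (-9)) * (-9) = 17.23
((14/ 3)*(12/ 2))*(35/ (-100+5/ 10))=-1960/ 199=-9.85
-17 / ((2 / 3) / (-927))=47277 / 2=23638.50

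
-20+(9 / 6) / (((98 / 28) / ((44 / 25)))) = -3368 / 175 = -19.25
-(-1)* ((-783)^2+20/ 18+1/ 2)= 11035631/ 18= 613090.61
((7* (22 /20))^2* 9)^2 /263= 2847396321 /2630000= 1082.66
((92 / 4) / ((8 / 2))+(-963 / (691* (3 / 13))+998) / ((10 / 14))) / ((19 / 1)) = 3854385 / 52516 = 73.39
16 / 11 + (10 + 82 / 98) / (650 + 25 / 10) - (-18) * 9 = 12776088 / 78155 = 163.47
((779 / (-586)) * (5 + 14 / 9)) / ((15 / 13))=-597493 / 79110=-7.55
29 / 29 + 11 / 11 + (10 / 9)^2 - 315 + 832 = 42139 / 81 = 520.23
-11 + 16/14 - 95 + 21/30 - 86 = -13311/70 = -190.16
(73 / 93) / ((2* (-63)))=-73 / 11718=-0.01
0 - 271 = -271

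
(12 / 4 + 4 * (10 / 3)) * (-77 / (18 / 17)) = -64141 / 54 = -1187.80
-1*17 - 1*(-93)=76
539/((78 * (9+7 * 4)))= 539/2886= 0.19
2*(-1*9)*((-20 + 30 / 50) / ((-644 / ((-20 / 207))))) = 194 / 3703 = 0.05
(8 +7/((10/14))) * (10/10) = 89/5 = 17.80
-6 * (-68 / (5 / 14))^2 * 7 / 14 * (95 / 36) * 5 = -4304944 / 3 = -1434981.33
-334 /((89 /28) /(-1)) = 9352 /89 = 105.08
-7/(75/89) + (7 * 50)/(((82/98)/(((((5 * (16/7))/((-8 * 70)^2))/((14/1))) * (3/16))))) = -45771931/5510400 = -8.31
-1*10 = -10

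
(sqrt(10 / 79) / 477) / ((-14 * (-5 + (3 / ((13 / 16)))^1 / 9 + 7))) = -13 * sqrt(790) / 16530276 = -0.00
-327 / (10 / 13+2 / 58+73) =-4.43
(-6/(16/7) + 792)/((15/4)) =421/2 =210.50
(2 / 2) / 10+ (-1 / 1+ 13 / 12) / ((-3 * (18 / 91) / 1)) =-131 / 3240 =-0.04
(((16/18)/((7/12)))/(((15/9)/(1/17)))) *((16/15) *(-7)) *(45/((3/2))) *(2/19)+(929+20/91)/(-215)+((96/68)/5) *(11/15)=-10005257/1858675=-5.38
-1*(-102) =102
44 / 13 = 3.38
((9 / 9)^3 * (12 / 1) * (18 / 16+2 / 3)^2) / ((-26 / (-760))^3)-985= 6334653365 / 6591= 961106.56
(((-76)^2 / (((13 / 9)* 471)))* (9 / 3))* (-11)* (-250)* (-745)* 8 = -417451131.80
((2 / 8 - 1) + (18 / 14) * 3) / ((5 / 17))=1479 / 140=10.56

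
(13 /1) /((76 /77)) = 1001 /76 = 13.17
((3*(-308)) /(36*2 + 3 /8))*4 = -9856 /193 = -51.07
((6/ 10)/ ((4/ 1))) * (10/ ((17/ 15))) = 45/ 34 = 1.32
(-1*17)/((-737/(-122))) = -2074/737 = -2.81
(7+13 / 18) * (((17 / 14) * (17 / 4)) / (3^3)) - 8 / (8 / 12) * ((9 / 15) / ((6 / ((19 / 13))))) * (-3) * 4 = 39842603 / 1769040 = 22.52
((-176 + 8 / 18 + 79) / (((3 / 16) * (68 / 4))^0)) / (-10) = 869 / 90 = 9.66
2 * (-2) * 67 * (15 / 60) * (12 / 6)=-134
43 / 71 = 0.61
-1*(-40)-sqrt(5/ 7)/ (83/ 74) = 40-74*sqrt(35)/ 581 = 39.25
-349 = -349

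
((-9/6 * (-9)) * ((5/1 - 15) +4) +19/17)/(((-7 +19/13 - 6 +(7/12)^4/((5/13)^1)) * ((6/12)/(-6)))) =-21964400640/257485927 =-85.30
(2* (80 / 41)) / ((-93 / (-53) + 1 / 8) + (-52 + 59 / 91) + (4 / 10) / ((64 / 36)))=-15433600 / 194764719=-0.08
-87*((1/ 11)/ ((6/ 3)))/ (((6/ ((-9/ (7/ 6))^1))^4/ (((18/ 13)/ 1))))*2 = -10274526/ 343343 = -29.92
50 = 50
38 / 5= 7.60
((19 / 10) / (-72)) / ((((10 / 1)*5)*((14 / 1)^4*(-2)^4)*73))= -19 / 1615315968000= -0.00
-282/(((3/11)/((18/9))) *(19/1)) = -2068/19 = -108.84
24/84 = 2/7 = 0.29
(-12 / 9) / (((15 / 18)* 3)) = -8 / 15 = -0.53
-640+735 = 95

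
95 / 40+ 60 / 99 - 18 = -15.02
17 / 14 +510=7157 / 14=511.21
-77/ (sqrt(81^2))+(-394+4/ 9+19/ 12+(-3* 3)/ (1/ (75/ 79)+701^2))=-2345959654489/ 5970534948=-392.92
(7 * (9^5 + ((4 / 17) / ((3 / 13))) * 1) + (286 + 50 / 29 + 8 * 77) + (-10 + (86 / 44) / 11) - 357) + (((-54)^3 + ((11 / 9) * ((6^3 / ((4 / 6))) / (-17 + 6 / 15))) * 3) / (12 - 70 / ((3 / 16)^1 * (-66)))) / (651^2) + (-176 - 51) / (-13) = 3289319169246298157863 / 7947048973009146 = 413904.48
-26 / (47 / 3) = -78 / 47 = -1.66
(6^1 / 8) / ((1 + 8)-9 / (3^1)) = 1 / 8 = 0.12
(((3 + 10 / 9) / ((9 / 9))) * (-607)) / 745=-22459 / 6705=-3.35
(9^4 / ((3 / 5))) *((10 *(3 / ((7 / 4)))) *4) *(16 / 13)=83980800 / 91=922865.93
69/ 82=0.84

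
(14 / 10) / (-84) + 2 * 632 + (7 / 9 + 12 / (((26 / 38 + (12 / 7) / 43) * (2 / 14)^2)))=1548026597 / 745380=2076.83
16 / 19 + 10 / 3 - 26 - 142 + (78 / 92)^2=-163.11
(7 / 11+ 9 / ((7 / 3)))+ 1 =5.49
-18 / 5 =-3.60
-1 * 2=-2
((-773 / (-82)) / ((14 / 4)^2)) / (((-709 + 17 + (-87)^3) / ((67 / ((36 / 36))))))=-103582 / 1324322755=-0.00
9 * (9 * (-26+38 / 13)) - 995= -37235 / 13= -2864.23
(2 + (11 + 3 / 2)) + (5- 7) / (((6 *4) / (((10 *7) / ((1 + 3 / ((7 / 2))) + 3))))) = 2713 / 204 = 13.30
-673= -673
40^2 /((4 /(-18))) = -7200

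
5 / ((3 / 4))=20 / 3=6.67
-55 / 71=-0.77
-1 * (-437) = 437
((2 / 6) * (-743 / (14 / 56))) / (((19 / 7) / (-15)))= 104020 / 19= 5474.74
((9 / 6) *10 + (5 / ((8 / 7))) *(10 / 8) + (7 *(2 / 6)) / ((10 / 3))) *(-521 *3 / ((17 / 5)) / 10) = -5293881 / 5440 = -973.14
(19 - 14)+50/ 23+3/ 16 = 2709/ 368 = 7.36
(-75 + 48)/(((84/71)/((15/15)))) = -639/28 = -22.82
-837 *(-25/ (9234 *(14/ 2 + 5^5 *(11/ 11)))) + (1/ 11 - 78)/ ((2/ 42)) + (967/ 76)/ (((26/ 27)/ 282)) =2089.99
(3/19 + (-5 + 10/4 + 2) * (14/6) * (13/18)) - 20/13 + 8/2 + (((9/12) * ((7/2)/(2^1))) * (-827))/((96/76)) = -732013211/853632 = -857.53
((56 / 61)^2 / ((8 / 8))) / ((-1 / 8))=-25088 / 3721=-6.74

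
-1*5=-5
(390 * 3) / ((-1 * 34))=-585 / 17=-34.41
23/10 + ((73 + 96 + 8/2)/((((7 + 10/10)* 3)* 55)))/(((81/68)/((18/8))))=6053/2376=2.55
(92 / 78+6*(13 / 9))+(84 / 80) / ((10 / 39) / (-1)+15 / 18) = 7583 / 650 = 11.67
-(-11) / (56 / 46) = 253 / 28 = 9.04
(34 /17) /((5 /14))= 28 /5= 5.60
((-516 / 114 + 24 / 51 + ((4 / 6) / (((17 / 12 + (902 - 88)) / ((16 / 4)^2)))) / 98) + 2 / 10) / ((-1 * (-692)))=-31426581 / 5640426260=-0.01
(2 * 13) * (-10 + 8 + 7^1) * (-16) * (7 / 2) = -7280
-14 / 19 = -0.74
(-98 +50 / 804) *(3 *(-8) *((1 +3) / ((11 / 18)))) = 11338848 / 737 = 15385.14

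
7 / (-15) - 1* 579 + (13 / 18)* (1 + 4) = -51827 / 90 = -575.86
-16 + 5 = -11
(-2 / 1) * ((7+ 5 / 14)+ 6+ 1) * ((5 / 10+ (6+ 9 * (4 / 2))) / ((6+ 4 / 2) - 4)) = -1407 / 8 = -175.88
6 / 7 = 0.86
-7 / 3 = -2.33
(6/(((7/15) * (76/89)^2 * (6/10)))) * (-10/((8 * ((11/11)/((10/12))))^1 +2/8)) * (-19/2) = 14851875/52402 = 283.42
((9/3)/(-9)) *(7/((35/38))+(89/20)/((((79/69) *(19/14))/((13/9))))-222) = 1893631/27018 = 70.09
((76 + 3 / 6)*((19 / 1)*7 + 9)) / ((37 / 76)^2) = 62744688 / 1369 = 45832.50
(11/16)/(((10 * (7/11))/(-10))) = -121/112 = -1.08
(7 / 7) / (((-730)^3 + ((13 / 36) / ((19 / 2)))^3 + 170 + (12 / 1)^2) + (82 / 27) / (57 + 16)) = -2920123224 / 1135976659190468675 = -0.00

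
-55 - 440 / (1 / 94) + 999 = -40416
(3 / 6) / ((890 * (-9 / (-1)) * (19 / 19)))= 1 / 16020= 0.00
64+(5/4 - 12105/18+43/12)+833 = 688/3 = 229.33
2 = 2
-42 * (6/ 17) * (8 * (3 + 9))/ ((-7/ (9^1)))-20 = 30764/ 17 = 1809.65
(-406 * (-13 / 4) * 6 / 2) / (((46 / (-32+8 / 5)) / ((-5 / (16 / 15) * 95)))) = 214352775 / 184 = 1164960.73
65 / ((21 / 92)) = 5980 / 21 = 284.76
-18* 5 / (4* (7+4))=-45 / 22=-2.05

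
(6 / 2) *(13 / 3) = 13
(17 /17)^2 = 1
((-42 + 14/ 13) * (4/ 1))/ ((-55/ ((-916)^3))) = -1635528229888/ 715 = -2287452069.77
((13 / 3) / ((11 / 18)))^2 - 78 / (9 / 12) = -53.72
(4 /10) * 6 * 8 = 96 /5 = 19.20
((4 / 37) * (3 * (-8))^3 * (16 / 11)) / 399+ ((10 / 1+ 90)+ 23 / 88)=41058687 / 433048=94.81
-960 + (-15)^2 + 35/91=-9550/13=-734.62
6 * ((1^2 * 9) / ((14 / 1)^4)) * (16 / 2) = 27 / 2401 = 0.01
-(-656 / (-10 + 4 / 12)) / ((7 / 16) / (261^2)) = -73965312 / 7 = -10566473.14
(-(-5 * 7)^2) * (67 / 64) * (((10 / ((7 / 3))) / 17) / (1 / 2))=-175875 / 272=-646.60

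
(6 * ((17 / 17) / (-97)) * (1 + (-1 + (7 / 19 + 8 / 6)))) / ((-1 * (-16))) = -1 / 152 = -0.01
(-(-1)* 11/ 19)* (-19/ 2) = -11/ 2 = -5.50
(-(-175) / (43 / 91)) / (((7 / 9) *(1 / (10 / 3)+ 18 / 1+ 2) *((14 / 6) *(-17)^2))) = 87750 / 2522681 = 0.03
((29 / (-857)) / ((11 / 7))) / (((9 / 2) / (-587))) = 238322 / 84843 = 2.81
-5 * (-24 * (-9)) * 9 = -9720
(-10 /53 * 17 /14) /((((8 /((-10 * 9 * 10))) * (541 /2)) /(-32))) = -612000 /200711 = -3.05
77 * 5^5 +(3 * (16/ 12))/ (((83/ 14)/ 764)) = 20014659/ 83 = 241140.47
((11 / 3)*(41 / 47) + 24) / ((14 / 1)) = 1.94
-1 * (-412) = 412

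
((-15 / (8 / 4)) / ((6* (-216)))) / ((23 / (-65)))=-325 / 19872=-0.02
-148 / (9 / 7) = -1036 / 9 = -115.11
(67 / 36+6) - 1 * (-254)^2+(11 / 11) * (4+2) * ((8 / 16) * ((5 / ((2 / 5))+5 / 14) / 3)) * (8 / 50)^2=-2031996007 / 31500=-64507.81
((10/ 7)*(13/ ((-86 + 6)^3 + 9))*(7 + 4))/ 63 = -1430/ 225788031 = -0.00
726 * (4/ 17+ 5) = 64614/ 17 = 3800.82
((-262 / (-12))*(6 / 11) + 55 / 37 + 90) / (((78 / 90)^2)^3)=479340281250 / 1964511263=244.00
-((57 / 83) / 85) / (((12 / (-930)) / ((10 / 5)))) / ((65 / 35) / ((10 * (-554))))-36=-69184608 / 18343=-3771.72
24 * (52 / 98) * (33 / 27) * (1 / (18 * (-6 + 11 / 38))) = -43472 / 287091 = -0.15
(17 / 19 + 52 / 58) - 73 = -39236 / 551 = -71.21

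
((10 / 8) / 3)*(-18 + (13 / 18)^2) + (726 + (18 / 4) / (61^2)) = 718.72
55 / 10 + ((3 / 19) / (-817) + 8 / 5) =1102103 / 155230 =7.10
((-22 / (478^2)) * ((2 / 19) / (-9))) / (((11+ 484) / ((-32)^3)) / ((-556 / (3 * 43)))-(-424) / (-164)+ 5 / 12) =-746979328 / 1436166167840313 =-0.00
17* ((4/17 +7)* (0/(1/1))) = 0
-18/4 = -9/2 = -4.50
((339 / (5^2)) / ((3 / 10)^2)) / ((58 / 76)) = 17176 / 87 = 197.43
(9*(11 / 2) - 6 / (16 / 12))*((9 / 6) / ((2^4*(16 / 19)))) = 2565 / 512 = 5.01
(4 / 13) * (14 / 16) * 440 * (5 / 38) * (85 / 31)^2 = 27816250 / 237367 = 117.19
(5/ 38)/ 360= 1/ 2736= 0.00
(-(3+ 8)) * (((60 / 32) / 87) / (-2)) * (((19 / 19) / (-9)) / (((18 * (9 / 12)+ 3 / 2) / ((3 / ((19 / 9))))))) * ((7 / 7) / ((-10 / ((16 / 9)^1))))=11 / 49590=0.00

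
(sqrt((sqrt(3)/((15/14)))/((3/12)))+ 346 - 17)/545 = 2*3^(3/4)*sqrt(70)/8175+ 329/545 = 0.61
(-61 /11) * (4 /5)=-244 /55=-4.44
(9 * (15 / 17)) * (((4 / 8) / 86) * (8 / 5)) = 54 / 731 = 0.07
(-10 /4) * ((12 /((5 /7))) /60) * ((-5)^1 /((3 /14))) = 49 /3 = 16.33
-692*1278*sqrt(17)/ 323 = -884376*sqrt(17)/ 323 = -11289.09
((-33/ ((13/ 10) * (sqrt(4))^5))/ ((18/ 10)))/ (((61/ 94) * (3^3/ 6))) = -12925/ 85644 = -0.15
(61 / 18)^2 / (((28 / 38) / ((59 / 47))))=4171241 / 213192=19.57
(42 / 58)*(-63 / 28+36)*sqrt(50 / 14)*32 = 16200*sqrt(7) / 29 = 1477.97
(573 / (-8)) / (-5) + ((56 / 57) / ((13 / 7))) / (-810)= 6878093 / 480168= 14.32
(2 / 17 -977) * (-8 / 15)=132856 / 255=521.00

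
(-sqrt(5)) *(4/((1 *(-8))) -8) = 17 *sqrt(5)/2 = 19.01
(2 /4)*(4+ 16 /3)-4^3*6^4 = -248818 /3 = -82939.33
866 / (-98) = -433 / 49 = -8.84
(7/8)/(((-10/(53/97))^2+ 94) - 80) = 19663/7841808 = 0.00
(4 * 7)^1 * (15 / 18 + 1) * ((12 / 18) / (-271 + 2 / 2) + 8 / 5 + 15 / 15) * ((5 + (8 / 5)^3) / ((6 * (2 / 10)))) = 1010.72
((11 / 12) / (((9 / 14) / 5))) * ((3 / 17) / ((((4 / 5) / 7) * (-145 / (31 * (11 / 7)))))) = -131285 / 35496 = -3.70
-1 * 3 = -3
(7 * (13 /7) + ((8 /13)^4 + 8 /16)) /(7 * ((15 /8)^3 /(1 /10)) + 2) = 99755392 /3388391357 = 0.03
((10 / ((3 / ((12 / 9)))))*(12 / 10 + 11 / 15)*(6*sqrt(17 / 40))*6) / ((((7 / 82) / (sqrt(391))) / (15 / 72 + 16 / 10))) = 1253206*sqrt(230) / 225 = 84470.27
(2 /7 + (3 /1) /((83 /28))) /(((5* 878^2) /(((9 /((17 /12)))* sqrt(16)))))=81432 /9517526585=0.00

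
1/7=0.14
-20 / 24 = -5 / 6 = -0.83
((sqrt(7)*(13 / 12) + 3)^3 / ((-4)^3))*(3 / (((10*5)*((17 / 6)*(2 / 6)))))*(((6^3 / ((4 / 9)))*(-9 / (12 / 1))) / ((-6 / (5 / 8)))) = -124659 / 32768 - 16019289*sqrt(7) / 11141120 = -7.61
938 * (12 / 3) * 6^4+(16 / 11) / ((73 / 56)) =3904662272 / 803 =4862593.12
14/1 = 14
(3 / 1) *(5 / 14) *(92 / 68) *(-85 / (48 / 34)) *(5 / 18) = -48875 / 2016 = -24.24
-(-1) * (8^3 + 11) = 523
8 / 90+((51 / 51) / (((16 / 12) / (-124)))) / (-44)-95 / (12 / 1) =-5657 / 990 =-5.71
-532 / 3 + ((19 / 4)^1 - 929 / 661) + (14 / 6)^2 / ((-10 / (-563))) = 15768829 / 118980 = 132.53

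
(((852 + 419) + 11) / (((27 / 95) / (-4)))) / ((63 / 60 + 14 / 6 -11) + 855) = -9743200 / 457587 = -21.29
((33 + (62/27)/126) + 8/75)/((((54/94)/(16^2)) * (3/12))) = 67794833408/1148175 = 59045.73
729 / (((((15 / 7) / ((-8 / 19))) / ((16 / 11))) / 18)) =-3919104 / 1045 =-3750.34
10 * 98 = 980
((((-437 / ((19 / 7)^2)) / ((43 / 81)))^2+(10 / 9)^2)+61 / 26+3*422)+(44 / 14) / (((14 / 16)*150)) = 23684992763946539 / 1722021496650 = 13754.18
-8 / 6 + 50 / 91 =-214 / 273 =-0.78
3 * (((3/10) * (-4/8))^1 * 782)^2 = 4127787/100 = 41277.87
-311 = -311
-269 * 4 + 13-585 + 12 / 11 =-18116 / 11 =-1646.91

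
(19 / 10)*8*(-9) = -684 / 5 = -136.80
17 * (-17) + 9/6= -575/2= -287.50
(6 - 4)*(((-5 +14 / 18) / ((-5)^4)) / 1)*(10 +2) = -304 / 1875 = -0.16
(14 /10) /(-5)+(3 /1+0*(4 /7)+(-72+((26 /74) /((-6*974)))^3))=-17509900639370952589 /252741060037108800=-69.28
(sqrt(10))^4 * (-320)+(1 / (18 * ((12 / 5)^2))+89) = -82713287 / 2592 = -31910.99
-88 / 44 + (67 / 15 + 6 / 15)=2.87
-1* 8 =-8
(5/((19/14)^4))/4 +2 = 308662/130321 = 2.37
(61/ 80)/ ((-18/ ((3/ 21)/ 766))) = -61/ 7721280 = -0.00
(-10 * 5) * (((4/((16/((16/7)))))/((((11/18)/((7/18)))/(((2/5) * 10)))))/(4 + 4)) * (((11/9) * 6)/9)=-200/27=-7.41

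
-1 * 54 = -54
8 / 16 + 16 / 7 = 39 / 14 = 2.79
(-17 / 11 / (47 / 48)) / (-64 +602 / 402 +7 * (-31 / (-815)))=33418260 / 1317733219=0.03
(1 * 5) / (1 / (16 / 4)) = 20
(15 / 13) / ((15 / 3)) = 3 / 13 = 0.23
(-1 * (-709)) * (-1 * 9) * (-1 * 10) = 63810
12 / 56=3 / 14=0.21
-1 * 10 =-10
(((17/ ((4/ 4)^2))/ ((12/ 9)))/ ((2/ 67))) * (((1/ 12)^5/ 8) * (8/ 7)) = 1139/ 4644864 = 0.00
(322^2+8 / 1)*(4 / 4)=103692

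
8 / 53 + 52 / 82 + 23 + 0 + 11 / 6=334013 / 13038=25.62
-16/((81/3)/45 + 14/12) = -480/53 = -9.06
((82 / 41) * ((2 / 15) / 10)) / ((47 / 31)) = 62 / 3525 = 0.02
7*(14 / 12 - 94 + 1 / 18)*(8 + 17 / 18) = -941045 / 162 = -5808.92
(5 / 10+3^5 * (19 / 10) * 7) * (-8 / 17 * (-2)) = 258592 / 85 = 3042.26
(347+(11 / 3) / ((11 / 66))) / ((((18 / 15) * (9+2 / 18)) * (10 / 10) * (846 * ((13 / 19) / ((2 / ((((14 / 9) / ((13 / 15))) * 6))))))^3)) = 6859 / 6153630739200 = 0.00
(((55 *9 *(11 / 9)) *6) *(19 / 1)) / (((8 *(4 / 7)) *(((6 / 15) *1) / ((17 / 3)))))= 6839525 / 32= 213735.16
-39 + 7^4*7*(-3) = -50460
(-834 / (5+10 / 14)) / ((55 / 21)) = -61299 / 1100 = -55.73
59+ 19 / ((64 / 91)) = 5505 / 64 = 86.02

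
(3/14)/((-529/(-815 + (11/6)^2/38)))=159257/482448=0.33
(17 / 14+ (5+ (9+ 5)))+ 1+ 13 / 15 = 4637 / 210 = 22.08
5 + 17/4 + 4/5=201/20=10.05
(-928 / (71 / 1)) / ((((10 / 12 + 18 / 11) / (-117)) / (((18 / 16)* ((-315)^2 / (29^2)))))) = 27583756200 / 335617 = 82188.20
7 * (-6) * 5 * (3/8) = -315/4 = -78.75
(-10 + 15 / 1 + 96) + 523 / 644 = 65567 / 644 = 101.81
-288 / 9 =-32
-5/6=-0.83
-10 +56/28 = -8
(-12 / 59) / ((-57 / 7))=28 / 1121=0.02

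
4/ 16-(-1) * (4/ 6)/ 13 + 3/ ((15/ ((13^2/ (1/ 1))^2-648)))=4354663/ 780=5582.90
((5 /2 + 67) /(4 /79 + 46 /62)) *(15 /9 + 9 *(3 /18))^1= 6467809 /23292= 277.68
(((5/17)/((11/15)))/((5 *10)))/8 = 3/2992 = 0.00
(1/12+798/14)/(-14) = -4.08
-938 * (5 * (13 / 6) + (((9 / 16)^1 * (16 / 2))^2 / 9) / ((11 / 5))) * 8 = -2935940 / 33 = -88967.88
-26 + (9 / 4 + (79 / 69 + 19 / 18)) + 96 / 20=-16.75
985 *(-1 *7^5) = -16554895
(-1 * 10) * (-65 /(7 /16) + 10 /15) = 31060 /21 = 1479.05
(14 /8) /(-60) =-7 /240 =-0.03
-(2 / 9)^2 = -4 / 81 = -0.05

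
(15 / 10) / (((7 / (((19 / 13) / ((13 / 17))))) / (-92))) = -37.68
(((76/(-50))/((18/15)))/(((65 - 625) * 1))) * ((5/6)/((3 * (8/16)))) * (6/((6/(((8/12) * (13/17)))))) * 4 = 247/96390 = 0.00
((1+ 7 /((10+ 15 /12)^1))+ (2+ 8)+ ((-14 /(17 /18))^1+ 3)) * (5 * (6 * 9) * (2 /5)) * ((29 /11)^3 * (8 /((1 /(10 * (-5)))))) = 327788160 /2057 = 159352.53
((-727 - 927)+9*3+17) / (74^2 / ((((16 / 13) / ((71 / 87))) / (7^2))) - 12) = -560280 / 61911587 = -0.01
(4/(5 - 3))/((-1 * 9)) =-0.22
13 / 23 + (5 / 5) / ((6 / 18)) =3.57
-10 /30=-1 /3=-0.33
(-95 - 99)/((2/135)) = -13095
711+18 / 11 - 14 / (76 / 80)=145861 / 209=697.90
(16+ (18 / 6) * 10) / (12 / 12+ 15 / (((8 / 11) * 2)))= 736 / 181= 4.07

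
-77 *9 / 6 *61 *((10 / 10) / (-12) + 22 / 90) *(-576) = 3269112 / 5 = 653822.40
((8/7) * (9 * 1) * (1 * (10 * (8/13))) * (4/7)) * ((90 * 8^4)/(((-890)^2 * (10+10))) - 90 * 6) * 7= -70389762048/514865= -136714.99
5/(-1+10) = 5/9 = 0.56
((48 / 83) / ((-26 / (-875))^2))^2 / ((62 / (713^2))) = 692121076171875000 / 196756729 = 3517648822.94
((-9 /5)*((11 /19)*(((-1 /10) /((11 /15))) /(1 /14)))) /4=189 /380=0.50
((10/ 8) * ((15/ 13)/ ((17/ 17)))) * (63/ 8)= 4725/ 416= 11.36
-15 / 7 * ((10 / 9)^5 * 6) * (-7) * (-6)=-2000000 / 2187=-914.49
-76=-76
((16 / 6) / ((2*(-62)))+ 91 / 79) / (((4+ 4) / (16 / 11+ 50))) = 213665 / 29388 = 7.27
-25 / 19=-1.32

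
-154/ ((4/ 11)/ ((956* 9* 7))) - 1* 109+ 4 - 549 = -25507212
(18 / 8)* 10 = 22.50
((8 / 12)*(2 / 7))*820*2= 6560 / 21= 312.38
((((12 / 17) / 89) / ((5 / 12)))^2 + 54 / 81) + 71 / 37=16427089271 / 6352443975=2.59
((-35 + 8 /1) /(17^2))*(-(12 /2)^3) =5832 /289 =20.18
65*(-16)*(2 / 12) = -520 / 3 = -173.33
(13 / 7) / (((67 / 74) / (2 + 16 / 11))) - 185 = -917859 / 5159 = -177.91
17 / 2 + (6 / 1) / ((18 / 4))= 59 / 6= 9.83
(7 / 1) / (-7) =-1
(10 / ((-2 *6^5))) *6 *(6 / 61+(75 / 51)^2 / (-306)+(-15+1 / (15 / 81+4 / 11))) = 57535280375 / 1139571843552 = 0.05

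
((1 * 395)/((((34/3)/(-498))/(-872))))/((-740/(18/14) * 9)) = -12864834/4403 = -2921.83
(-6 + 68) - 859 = -797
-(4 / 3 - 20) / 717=56 / 2151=0.03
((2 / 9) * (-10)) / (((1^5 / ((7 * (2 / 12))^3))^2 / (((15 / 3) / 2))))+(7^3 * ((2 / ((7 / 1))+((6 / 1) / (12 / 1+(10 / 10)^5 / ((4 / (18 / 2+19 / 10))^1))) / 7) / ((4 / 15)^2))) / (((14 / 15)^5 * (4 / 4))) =790041271892275 / 339327781632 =2328.25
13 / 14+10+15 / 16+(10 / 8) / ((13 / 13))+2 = 1693 / 112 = 15.12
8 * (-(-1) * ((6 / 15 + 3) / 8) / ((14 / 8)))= 68 / 35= 1.94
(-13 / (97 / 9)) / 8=-117 / 776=-0.15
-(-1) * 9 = 9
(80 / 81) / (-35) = -0.03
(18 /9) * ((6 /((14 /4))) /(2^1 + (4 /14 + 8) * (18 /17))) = 204 /641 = 0.32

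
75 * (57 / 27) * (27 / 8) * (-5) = -21375 / 8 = -2671.88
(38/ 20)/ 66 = 19/ 660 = 0.03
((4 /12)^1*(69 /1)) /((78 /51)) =391 /26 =15.04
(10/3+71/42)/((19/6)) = 211/133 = 1.59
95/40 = 19/8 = 2.38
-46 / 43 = -1.07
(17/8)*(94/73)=799/292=2.74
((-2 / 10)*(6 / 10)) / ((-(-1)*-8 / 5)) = 3 / 40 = 0.08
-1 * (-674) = 674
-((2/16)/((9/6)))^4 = -1/20736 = -0.00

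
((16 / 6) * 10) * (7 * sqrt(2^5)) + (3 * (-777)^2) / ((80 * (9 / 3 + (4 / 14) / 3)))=2240 * sqrt(2) / 3 + 38034927 / 5200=8370.36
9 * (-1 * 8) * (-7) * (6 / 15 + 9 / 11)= 33768 / 55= 613.96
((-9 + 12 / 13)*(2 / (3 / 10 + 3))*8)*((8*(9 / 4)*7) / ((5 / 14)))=-1975680 / 143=-13815.94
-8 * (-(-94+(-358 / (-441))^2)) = -145224400 / 194481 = -746.73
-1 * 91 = -91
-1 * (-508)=508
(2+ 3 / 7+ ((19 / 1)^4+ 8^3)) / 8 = 114481 / 7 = 16354.43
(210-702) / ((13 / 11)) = -5412 / 13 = -416.31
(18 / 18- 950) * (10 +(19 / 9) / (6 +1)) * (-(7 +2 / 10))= 2463604 / 35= 70388.69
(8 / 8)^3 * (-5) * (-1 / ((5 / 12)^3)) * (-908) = -1569024 / 25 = -62760.96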